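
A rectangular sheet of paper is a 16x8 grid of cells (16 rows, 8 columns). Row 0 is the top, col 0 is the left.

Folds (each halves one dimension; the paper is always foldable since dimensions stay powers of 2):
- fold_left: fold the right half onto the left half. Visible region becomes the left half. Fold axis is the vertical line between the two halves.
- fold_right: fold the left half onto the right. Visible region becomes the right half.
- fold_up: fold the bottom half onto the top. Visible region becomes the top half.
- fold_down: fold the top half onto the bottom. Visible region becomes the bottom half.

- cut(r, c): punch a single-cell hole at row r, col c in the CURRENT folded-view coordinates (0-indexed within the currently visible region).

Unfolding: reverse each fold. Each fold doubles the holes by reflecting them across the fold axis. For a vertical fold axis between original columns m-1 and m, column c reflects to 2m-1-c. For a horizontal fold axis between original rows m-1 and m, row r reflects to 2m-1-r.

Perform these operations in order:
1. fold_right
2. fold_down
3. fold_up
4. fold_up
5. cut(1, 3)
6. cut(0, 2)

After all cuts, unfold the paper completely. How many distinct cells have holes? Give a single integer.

Op 1 fold_right: fold axis v@4; visible region now rows[0,16) x cols[4,8) = 16x4
Op 2 fold_down: fold axis h@8; visible region now rows[8,16) x cols[4,8) = 8x4
Op 3 fold_up: fold axis h@12; visible region now rows[8,12) x cols[4,8) = 4x4
Op 4 fold_up: fold axis h@10; visible region now rows[8,10) x cols[4,8) = 2x4
Op 5 cut(1, 3): punch at orig (9,7); cuts so far [(9, 7)]; region rows[8,10) x cols[4,8) = 2x4
Op 6 cut(0, 2): punch at orig (8,6); cuts so far [(8, 6), (9, 7)]; region rows[8,10) x cols[4,8) = 2x4
Unfold 1 (reflect across h@10): 4 holes -> [(8, 6), (9, 7), (10, 7), (11, 6)]
Unfold 2 (reflect across h@12): 8 holes -> [(8, 6), (9, 7), (10, 7), (11, 6), (12, 6), (13, 7), (14, 7), (15, 6)]
Unfold 3 (reflect across h@8): 16 holes -> [(0, 6), (1, 7), (2, 7), (3, 6), (4, 6), (5, 7), (6, 7), (7, 6), (8, 6), (9, 7), (10, 7), (11, 6), (12, 6), (13, 7), (14, 7), (15, 6)]
Unfold 4 (reflect across v@4): 32 holes -> [(0, 1), (0, 6), (1, 0), (1, 7), (2, 0), (2, 7), (3, 1), (3, 6), (4, 1), (4, 6), (5, 0), (5, 7), (6, 0), (6, 7), (7, 1), (7, 6), (8, 1), (8, 6), (9, 0), (9, 7), (10, 0), (10, 7), (11, 1), (11, 6), (12, 1), (12, 6), (13, 0), (13, 7), (14, 0), (14, 7), (15, 1), (15, 6)]

Answer: 32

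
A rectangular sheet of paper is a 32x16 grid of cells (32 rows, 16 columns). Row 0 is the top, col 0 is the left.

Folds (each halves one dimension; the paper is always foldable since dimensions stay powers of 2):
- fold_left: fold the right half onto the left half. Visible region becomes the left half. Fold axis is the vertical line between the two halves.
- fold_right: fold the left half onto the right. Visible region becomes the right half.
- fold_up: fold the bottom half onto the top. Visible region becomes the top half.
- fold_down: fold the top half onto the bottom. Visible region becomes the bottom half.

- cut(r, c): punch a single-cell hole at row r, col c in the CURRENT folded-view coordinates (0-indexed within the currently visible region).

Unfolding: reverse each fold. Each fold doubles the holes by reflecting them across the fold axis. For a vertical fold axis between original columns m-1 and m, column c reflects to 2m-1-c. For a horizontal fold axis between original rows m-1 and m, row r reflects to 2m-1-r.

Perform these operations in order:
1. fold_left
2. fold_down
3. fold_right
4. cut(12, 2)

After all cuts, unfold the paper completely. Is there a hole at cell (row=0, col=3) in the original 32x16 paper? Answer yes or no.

Answer: no

Derivation:
Op 1 fold_left: fold axis v@8; visible region now rows[0,32) x cols[0,8) = 32x8
Op 2 fold_down: fold axis h@16; visible region now rows[16,32) x cols[0,8) = 16x8
Op 3 fold_right: fold axis v@4; visible region now rows[16,32) x cols[4,8) = 16x4
Op 4 cut(12, 2): punch at orig (28,6); cuts so far [(28, 6)]; region rows[16,32) x cols[4,8) = 16x4
Unfold 1 (reflect across v@4): 2 holes -> [(28, 1), (28, 6)]
Unfold 2 (reflect across h@16): 4 holes -> [(3, 1), (3, 6), (28, 1), (28, 6)]
Unfold 3 (reflect across v@8): 8 holes -> [(3, 1), (3, 6), (3, 9), (3, 14), (28, 1), (28, 6), (28, 9), (28, 14)]
Holes: [(3, 1), (3, 6), (3, 9), (3, 14), (28, 1), (28, 6), (28, 9), (28, 14)]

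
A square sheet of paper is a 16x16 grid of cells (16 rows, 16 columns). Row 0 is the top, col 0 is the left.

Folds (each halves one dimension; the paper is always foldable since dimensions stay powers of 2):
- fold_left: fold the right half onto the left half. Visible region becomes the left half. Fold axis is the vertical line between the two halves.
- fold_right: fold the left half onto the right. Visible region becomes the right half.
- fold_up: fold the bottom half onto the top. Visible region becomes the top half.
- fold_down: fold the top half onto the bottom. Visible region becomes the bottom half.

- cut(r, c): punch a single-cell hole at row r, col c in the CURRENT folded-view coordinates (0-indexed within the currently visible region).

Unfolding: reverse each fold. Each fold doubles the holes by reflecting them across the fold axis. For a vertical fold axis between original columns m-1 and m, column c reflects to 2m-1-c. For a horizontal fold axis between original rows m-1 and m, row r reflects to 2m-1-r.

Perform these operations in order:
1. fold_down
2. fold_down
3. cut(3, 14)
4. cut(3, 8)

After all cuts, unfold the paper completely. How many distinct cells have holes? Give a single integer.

Answer: 8

Derivation:
Op 1 fold_down: fold axis h@8; visible region now rows[8,16) x cols[0,16) = 8x16
Op 2 fold_down: fold axis h@12; visible region now rows[12,16) x cols[0,16) = 4x16
Op 3 cut(3, 14): punch at orig (15,14); cuts so far [(15, 14)]; region rows[12,16) x cols[0,16) = 4x16
Op 4 cut(3, 8): punch at orig (15,8); cuts so far [(15, 8), (15, 14)]; region rows[12,16) x cols[0,16) = 4x16
Unfold 1 (reflect across h@12): 4 holes -> [(8, 8), (8, 14), (15, 8), (15, 14)]
Unfold 2 (reflect across h@8): 8 holes -> [(0, 8), (0, 14), (7, 8), (7, 14), (8, 8), (8, 14), (15, 8), (15, 14)]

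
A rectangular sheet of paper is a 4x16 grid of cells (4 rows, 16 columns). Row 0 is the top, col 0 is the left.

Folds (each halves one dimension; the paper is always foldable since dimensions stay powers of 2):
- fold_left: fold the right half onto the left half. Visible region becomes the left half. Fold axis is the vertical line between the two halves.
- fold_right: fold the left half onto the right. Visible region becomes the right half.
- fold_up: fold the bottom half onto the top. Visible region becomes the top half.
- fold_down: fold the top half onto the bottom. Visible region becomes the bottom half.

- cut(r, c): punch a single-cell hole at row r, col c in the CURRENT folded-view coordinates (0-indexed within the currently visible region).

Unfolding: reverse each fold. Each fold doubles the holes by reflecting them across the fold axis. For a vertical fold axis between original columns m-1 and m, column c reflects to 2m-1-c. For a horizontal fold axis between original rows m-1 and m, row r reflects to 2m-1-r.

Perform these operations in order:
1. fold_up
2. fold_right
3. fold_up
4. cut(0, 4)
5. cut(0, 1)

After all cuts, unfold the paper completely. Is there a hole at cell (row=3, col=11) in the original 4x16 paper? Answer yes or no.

Answer: no

Derivation:
Op 1 fold_up: fold axis h@2; visible region now rows[0,2) x cols[0,16) = 2x16
Op 2 fold_right: fold axis v@8; visible region now rows[0,2) x cols[8,16) = 2x8
Op 3 fold_up: fold axis h@1; visible region now rows[0,1) x cols[8,16) = 1x8
Op 4 cut(0, 4): punch at orig (0,12); cuts so far [(0, 12)]; region rows[0,1) x cols[8,16) = 1x8
Op 5 cut(0, 1): punch at orig (0,9); cuts so far [(0, 9), (0, 12)]; region rows[0,1) x cols[8,16) = 1x8
Unfold 1 (reflect across h@1): 4 holes -> [(0, 9), (0, 12), (1, 9), (1, 12)]
Unfold 2 (reflect across v@8): 8 holes -> [(0, 3), (0, 6), (0, 9), (0, 12), (1, 3), (1, 6), (1, 9), (1, 12)]
Unfold 3 (reflect across h@2): 16 holes -> [(0, 3), (0, 6), (0, 9), (0, 12), (1, 3), (1, 6), (1, 9), (1, 12), (2, 3), (2, 6), (2, 9), (2, 12), (3, 3), (3, 6), (3, 9), (3, 12)]
Holes: [(0, 3), (0, 6), (0, 9), (0, 12), (1, 3), (1, 6), (1, 9), (1, 12), (2, 3), (2, 6), (2, 9), (2, 12), (3, 3), (3, 6), (3, 9), (3, 12)]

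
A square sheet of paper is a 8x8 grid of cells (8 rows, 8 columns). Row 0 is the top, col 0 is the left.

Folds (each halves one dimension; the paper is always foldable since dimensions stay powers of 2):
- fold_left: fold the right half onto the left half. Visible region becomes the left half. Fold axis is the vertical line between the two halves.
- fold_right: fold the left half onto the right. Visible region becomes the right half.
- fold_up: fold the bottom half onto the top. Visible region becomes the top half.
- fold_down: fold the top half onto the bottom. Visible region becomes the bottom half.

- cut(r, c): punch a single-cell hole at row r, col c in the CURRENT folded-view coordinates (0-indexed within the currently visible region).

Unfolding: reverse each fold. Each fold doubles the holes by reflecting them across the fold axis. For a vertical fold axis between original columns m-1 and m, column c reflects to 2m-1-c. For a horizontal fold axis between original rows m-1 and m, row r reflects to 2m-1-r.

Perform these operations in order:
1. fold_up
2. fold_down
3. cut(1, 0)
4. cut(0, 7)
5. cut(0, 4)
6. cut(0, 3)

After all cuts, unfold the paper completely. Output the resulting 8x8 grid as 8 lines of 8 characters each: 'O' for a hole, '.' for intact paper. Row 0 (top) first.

Answer: O.......
...OO..O
...OO..O
O.......
O.......
...OO..O
...OO..O
O.......

Derivation:
Op 1 fold_up: fold axis h@4; visible region now rows[0,4) x cols[0,8) = 4x8
Op 2 fold_down: fold axis h@2; visible region now rows[2,4) x cols[0,8) = 2x8
Op 3 cut(1, 0): punch at orig (3,0); cuts so far [(3, 0)]; region rows[2,4) x cols[0,8) = 2x8
Op 4 cut(0, 7): punch at orig (2,7); cuts so far [(2, 7), (3, 0)]; region rows[2,4) x cols[0,8) = 2x8
Op 5 cut(0, 4): punch at orig (2,4); cuts so far [(2, 4), (2, 7), (3, 0)]; region rows[2,4) x cols[0,8) = 2x8
Op 6 cut(0, 3): punch at orig (2,3); cuts so far [(2, 3), (2, 4), (2, 7), (3, 0)]; region rows[2,4) x cols[0,8) = 2x8
Unfold 1 (reflect across h@2): 8 holes -> [(0, 0), (1, 3), (1, 4), (1, 7), (2, 3), (2, 4), (2, 7), (3, 0)]
Unfold 2 (reflect across h@4): 16 holes -> [(0, 0), (1, 3), (1, 4), (1, 7), (2, 3), (2, 4), (2, 7), (3, 0), (4, 0), (5, 3), (5, 4), (5, 7), (6, 3), (6, 4), (6, 7), (7, 0)]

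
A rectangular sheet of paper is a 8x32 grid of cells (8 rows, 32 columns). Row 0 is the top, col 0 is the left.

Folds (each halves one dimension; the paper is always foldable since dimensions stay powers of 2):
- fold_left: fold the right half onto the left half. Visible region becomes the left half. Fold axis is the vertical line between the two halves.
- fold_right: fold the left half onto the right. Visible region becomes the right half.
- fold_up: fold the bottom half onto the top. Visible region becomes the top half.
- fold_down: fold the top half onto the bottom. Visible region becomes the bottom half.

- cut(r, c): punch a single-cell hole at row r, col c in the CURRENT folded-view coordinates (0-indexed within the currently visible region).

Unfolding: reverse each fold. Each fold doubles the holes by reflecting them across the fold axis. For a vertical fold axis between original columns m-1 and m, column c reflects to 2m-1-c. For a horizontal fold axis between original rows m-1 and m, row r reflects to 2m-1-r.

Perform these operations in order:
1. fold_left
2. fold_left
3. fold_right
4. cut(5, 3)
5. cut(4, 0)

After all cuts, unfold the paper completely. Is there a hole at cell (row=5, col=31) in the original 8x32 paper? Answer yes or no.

Answer: yes

Derivation:
Op 1 fold_left: fold axis v@16; visible region now rows[0,8) x cols[0,16) = 8x16
Op 2 fold_left: fold axis v@8; visible region now rows[0,8) x cols[0,8) = 8x8
Op 3 fold_right: fold axis v@4; visible region now rows[0,8) x cols[4,8) = 8x4
Op 4 cut(5, 3): punch at orig (5,7); cuts so far [(5, 7)]; region rows[0,8) x cols[4,8) = 8x4
Op 5 cut(4, 0): punch at orig (4,4); cuts so far [(4, 4), (5, 7)]; region rows[0,8) x cols[4,8) = 8x4
Unfold 1 (reflect across v@4): 4 holes -> [(4, 3), (4, 4), (5, 0), (5, 7)]
Unfold 2 (reflect across v@8): 8 holes -> [(4, 3), (4, 4), (4, 11), (4, 12), (5, 0), (5, 7), (5, 8), (5, 15)]
Unfold 3 (reflect across v@16): 16 holes -> [(4, 3), (4, 4), (4, 11), (4, 12), (4, 19), (4, 20), (4, 27), (4, 28), (5, 0), (5, 7), (5, 8), (5, 15), (5, 16), (5, 23), (5, 24), (5, 31)]
Holes: [(4, 3), (4, 4), (4, 11), (4, 12), (4, 19), (4, 20), (4, 27), (4, 28), (5, 0), (5, 7), (5, 8), (5, 15), (5, 16), (5, 23), (5, 24), (5, 31)]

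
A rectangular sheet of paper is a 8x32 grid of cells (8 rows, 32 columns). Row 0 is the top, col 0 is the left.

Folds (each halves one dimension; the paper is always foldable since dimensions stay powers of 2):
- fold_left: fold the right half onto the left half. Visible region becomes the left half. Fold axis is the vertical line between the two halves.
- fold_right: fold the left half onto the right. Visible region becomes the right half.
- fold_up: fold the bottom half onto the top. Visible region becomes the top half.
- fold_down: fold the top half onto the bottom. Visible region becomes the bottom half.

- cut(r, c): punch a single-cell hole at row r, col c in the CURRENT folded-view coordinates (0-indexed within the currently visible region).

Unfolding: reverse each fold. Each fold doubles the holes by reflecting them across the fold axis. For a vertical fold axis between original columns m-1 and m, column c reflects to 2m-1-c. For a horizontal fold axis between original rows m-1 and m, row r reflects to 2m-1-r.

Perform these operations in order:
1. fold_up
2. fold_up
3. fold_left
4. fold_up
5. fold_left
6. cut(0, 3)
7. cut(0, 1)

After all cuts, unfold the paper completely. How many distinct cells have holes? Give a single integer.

Op 1 fold_up: fold axis h@4; visible region now rows[0,4) x cols[0,32) = 4x32
Op 2 fold_up: fold axis h@2; visible region now rows[0,2) x cols[0,32) = 2x32
Op 3 fold_left: fold axis v@16; visible region now rows[0,2) x cols[0,16) = 2x16
Op 4 fold_up: fold axis h@1; visible region now rows[0,1) x cols[0,16) = 1x16
Op 5 fold_left: fold axis v@8; visible region now rows[0,1) x cols[0,8) = 1x8
Op 6 cut(0, 3): punch at orig (0,3); cuts so far [(0, 3)]; region rows[0,1) x cols[0,8) = 1x8
Op 7 cut(0, 1): punch at orig (0,1); cuts so far [(0, 1), (0, 3)]; region rows[0,1) x cols[0,8) = 1x8
Unfold 1 (reflect across v@8): 4 holes -> [(0, 1), (0, 3), (0, 12), (0, 14)]
Unfold 2 (reflect across h@1): 8 holes -> [(0, 1), (0, 3), (0, 12), (0, 14), (1, 1), (1, 3), (1, 12), (1, 14)]
Unfold 3 (reflect across v@16): 16 holes -> [(0, 1), (0, 3), (0, 12), (0, 14), (0, 17), (0, 19), (0, 28), (0, 30), (1, 1), (1, 3), (1, 12), (1, 14), (1, 17), (1, 19), (1, 28), (1, 30)]
Unfold 4 (reflect across h@2): 32 holes -> [(0, 1), (0, 3), (0, 12), (0, 14), (0, 17), (0, 19), (0, 28), (0, 30), (1, 1), (1, 3), (1, 12), (1, 14), (1, 17), (1, 19), (1, 28), (1, 30), (2, 1), (2, 3), (2, 12), (2, 14), (2, 17), (2, 19), (2, 28), (2, 30), (3, 1), (3, 3), (3, 12), (3, 14), (3, 17), (3, 19), (3, 28), (3, 30)]
Unfold 5 (reflect across h@4): 64 holes -> [(0, 1), (0, 3), (0, 12), (0, 14), (0, 17), (0, 19), (0, 28), (0, 30), (1, 1), (1, 3), (1, 12), (1, 14), (1, 17), (1, 19), (1, 28), (1, 30), (2, 1), (2, 3), (2, 12), (2, 14), (2, 17), (2, 19), (2, 28), (2, 30), (3, 1), (3, 3), (3, 12), (3, 14), (3, 17), (3, 19), (3, 28), (3, 30), (4, 1), (4, 3), (4, 12), (4, 14), (4, 17), (4, 19), (4, 28), (4, 30), (5, 1), (5, 3), (5, 12), (5, 14), (5, 17), (5, 19), (5, 28), (5, 30), (6, 1), (6, 3), (6, 12), (6, 14), (6, 17), (6, 19), (6, 28), (6, 30), (7, 1), (7, 3), (7, 12), (7, 14), (7, 17), (7, 19), (7, 28), (7, 30)]

Answer: 64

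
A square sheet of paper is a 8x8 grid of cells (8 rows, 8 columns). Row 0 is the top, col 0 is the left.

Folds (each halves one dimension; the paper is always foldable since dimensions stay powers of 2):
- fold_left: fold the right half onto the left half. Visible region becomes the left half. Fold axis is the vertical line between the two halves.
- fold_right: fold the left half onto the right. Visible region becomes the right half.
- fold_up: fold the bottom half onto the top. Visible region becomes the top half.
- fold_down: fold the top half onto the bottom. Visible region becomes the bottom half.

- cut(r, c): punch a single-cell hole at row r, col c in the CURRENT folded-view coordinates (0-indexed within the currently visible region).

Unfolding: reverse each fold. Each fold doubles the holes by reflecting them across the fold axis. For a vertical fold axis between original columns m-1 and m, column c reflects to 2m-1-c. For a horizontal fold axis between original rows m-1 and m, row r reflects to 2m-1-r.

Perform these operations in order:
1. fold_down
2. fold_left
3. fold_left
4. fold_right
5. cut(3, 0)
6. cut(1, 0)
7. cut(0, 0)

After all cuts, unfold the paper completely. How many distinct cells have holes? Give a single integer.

Op 1 fold_down: fold axis h@4; visible region now rows[4,8) x cols[0,8) = 4x8
Op 2 fold_left: fold axis v@4; visible region now rows[4,8) x cols[0,4) = 4x4
Op 3 fold_left: fold axis v@2; visible region now rows[4,8) x cols[0,2) = 4x2
Op 4 fold_right: fold axis v@1; visible region now rows[4,8) x cols[1,2) = 4x1
Op 5 cut(3, 0): punch at orig (7,1); cuts so far [(7, 1)]; region rows[4,8) x cols[1,2) = 4x1
Op 6 cut(1, 0): punch at orig (5,1); cuts so far [(5, 1), (7, 1)]; region rows[4,8) x cols[1,2) = 4x1
Op 7 cut(0, 0): punch at orig (4,1); cuts so far [(4, 1), (5, 1), (7, 1)]; region rows[4,8) x cols[1,2) = 4x1
Unfold 1 (reflect across v@1): 6 holes -> [(4, 0), (4, 1), (5, 0), (5, 1), (7, 0), (7, 1)]
Unfold 2 (reflect across v@2): 12 holes -> [(4, 0), (4, 1), (4, 2), (4, 3), (5, 0), (5, 1), (5, 2), (5, 3), (7, 0), (7, 1), (7, 2), (7, 3)]
Unfold 3 (reflect across v@4): 24 holes -> [(4, 0), (4, 1), (4, 2), (4, 3), (4, 4), (4, 5), (4, 6), (4, 7), (5, 0), (5, 1), (5, 2), (5, 3), (5, 4), (5, 5), (5, 6), (5, 7), (7, 0), (7, 1), (7, 2), (7, 3), (7, 4), (7, 5), (7, 6), (7, 7)]
Unfold 4 (reflect across h@4): 48 holes -> [(0, 0), (0, 1), (0, 2), (0, 3), (0, 4), (0, 5), (0, 6), (0, 7), (2, 0), (2, 1), (2, 2), (2, 3), (2, 4), (2, 5), (2, 6), (2, 7), (3, 0), (3, 1), (3, 2), (3, 3), (3, 4), (3, 5), (3, 6), (3, 7), (4, 0), (4, 1), (4, 2), (4, 3), (4, 4), (4, 5), (4, 6), (4, 7), (5, 0), (5, 1), (5, 2), (5, 3), (5, 4), (5, 5), (5, 6), (5, 7), (7, 0), (7, 1), (7, 2), (7, 3), (7, 4), (7, 5), (7, 6), (7, 7)]

Answer: 48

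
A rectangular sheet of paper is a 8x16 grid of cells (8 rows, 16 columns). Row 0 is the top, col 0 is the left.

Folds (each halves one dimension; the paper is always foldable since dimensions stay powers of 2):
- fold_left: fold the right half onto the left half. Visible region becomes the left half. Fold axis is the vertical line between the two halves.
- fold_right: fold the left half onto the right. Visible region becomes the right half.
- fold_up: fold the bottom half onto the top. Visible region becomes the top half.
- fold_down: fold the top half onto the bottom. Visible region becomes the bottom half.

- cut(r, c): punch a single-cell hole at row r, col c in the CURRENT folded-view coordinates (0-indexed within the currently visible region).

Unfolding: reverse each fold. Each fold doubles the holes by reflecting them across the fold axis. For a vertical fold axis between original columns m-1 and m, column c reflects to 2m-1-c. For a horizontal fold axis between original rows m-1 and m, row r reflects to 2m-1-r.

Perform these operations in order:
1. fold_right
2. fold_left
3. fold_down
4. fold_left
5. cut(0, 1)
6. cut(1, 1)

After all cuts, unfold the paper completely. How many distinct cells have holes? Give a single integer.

Answer: 32

Derivation:
Op 1 fold_right: fold axis v@8; visible region now rows[0,8) x cols[8,16) = 8x8
Op 2 fold_left: fold axis v@12; visible region now rows[0,8) x cols[8,12) = 8x4
Op 3 fold_down: fold axis h@4; visible region now rows[4,8) x cols[8,12) = 4x4
Op 4 fold_left: fold axis v@10; visible region now rows[4,8) x cols[8,10) = 4x2
Op 5 cut(0, 1): punch at orig (4,9); cuts so far [(4, 9)]; region rows[4,8) x cols[8,10) = 4x2
Op 6 cut(1, 1): punch at orig (5,9); cuts so far [(4, 9), (5, 9)]; region rows[4,8) x cols[8,10) = 4x2
Unfold 1 (reflect across v@10): 4 holes -> [(4, 9), (4, 10), (5, 9), (5, 10)]
Unfold 2 (reflect across h@4): 8 holes -> [(2, 9), (2, 10), (3, 9), (3, 10), (4, 9), (4, 10), (5, 9), (5, 10)]
Unfold 3 (reflect across v@12): 16 holes -> [(2, 9), (2, 10), (2, 13), (2, 14), (3, 9), (3, 10), (3, 13), (3, 14), (4, 9), (4, 10), (4, 13), (4, 14), (5, 9), (5, 10), (5, 13), (5, 14)]
Unfold 4 (reflect across v@8): 32 holes -> [(2, 1), (2, 2), (2, 5), (2, 6), (2, 9), (2, 10), (2, 13), (2, 14), (3, 1), (3, 2), (3, 5), (3, 6), (3, 9), (3, 10), (3, 13), (3, 14), (4, 1), (4, 2), (4, 5), (4, 6), (4, 9), (4, 10), (4, 13), (4, 14), (5, 1), (5, 2), (5, 5), (5, 6), (5, 9), (5, 10), (5, 13), (5, 14)]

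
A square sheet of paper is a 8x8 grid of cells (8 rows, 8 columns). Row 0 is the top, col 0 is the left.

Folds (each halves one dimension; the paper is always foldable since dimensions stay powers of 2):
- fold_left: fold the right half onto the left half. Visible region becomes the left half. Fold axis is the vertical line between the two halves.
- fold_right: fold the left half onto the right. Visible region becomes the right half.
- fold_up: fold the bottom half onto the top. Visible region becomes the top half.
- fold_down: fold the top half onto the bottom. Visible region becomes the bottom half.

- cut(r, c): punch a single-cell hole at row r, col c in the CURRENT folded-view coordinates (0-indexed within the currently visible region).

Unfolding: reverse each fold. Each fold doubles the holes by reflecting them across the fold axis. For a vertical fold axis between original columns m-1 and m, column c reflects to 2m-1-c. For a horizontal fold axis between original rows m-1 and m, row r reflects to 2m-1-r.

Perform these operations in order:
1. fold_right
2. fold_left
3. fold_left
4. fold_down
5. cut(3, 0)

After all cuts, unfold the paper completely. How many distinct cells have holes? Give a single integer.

Op 1 fold_right: fold axis v@4; visible region now rows[0,8) x cols[4,8) = 8x4
Op 2 fold_left: fold axis v@6; visible region now rows[0,8) x cols[4,6) = 8x2
Op 3 fold_left: fold axis v@5; visible region now rows[0,8) x cols[4,5) = 8x1
Op 4 fold_down: fold axis h@4; visible region now rows[4,8) x cols[4,5) = 4x1
Op 5 cut(3, 0): punch at orig (7,4); cuts so far [(7, 4)]; region rows[4,8) x cols[4,5) = 4x1
Unfold 1 (reflect across h@4): 2 holes -> [(0, 4), (7, 4)]
Unfold 2 (reflect across v@5): 4 holes -> [(0, 4), (0, 5), (7, 4), (7, 5)]
Unfold 3 (reflect across v@6): 8 holes -> [(0, 4), (0, 5), (0, 6), (0, 7), (7, 4), (7, 5), (7, 6), (7, 7)]
Unfold 4 (reflect across v@4): 16 holes -> [(0, 0), (0, 1), (0, 2), (0, 3), (0, 4), (0, 5), (0, 6), (0, 7), (7, 0), (7, 1), (7, 2), (7, 3), (7, 4), (7, 5), (7, 6), (7, 7)]

Answer: 16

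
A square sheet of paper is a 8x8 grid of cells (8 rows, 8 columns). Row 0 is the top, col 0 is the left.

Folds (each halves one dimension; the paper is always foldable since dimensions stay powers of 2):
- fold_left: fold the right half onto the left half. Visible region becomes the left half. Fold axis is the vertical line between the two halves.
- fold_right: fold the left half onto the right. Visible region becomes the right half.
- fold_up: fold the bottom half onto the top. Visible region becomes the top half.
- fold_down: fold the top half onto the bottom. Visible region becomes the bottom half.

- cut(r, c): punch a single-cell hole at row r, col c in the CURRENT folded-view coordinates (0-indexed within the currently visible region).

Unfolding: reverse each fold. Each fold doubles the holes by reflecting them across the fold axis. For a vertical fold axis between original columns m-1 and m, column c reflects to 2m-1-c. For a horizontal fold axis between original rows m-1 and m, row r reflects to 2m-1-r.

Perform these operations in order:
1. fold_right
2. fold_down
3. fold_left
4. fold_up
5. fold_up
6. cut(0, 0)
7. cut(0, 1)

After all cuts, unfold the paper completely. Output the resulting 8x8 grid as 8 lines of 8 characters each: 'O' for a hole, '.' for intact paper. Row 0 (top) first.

Answer: OOOOOOOO
OOOOOOOO
OOOOOOOO
OOOOOOOO
OOOOOOOO
OOOOOOOO
OOOOOOOO
OOOOOOOO

Derivation:
Op 1 fold_right: fold axis v@4; visible region now rows[0,8) x cols[4,8) = 8x4
Op 2 fold_down: fold axis h@4; visible region now rows[4,8) x cols[4,8) = 4x4
Op 3 fold_left: fold axis v@6; visible region now rows[4,8) x cols[4,6) = 4x2
Op 4 fold_up: fold axis h@6; visible region now rows[4,6) x cols[4,6) = 2x2
Op 5 fold_up: fold axis h@5; visible region now rows[4,5) x cols[4,6) = 1x2
Op 6 cut(0, 0): punch at orig (4,4); cuts so far [(4, 4)]; region rows[4,5) x cols[4,6) = 1x2
Op 7 cut(0, 1): punch at orig (4,5); cuts so far [(4, 4), (4, 5)]; region rows[4,5) x cols[4,6) = 1x2
Unfold 1 (reflect across h@5): 4 holes -> [(4, 4), (4, 5), (5, 4), (5, 5)]
Unfold 2 (reflect across h@6): 8 holes -> [(4, 4), (4, 5), (5, 4), (5, 5), (6, 4), (6, 5), (7, 4), (7, 5)]
Unfold 3 (reflect across v@6): 16 holes -> [(4, 4), (4, 5), (4, 6), (4, 7), (5, 4), (5, 5), (5, 6), (5, 7), (6, 4), (6, 5), (6, 6), (6, 7), (7, 4), (7, 5), (7, 6), (7, 7)]
Unfold 4 (reflect across h@4): 32 holes -> [(0, 4), (0, 5), (0, 6), (0, 7), (1, 4), (1, 5), (1, 6), (1, 7), (2, 4), (2, 5), (2, 6), (2, 7), (3, 4), (3, 5), (3, 6), (3, 7), (4, 4), (4, 5), (4, 6), (4, 7), (5, 4), (5, 5), (5, 6), (5, 7), (6, 4), (6, 5), (6, 6), (6, 7), (7, 4), (7, 5), (7, 6), (7, 7)]
Unfold 5 (reflect across v@4): 64 holes -> [(0, 0), (0, 1), (0, 2), (0, 3), (0, 4), (0, 5), (0, 6), (0, 7), (1, 0), (1, 1), (1, 2), (1, 3), (1, 4), (1, 5), (1, 6), (1, 7), (2, 0), (2, 1), (2, 2), (2, 3), (2, 4), (2, 5), (2, 6), (2, 7), (3, 0), (3, 1), (3, 2), (3, 3), (3, 4), (3, 5), (3, 6), (3, 7), (4, 0), (4, 1), (4, 2), (4, 3), (4, 4), (4, 5), (4, 6), (4, 7), (5, 0), (5, 1), (5, 2), (5, 3), (5, 4), (5, 5), (5, 6), (5, 7), (6, 0), (6, 1), (6, 2), (6, 3), (6, 4), (6, 5), (6, 6), (6, 7), (7, 0), (7, 1), (7, 2), (7, 3), (7, 4), (7, 5), (7, 6), (7, 7)]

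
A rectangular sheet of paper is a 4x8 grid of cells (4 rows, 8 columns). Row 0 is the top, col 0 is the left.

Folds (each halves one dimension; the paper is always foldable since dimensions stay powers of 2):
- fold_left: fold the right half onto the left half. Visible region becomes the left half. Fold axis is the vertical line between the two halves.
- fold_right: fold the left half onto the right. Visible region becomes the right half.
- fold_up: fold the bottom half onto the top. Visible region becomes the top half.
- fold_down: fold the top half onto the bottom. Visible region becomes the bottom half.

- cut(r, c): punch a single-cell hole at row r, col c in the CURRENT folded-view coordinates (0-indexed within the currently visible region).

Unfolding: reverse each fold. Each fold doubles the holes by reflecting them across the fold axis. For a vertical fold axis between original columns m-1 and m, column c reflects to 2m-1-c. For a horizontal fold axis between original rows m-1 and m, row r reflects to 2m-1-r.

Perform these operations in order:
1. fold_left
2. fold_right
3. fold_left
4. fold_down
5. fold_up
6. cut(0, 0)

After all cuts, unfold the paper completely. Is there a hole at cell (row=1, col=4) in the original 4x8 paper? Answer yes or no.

Op 1 fold_left: fold axis v@4; visible region now rows[0,4) x cols[0,4) = 4x4
Op 2 fold_right: fold axis v@2; visible region now rows[0,4) x cols[2,4) = 4x2
Op 3 fold_left: fold axis v@3; visible region now rows[0,4) x cols[2,3) = 4x1
Op 4 fold_down: fold axis h@2; visible region now rows[2,4) x cols[2,3) = 2x1
Op 5 fold_up: fold axis h@3; visible region now rows[2,3) x cols[2,3) = 1x1
Op 6 cut(0, 0): punch at orig (2,2); cuts so far [(2, 2)]; region rows[2,3) x cols[2,3) = 1x1
Unfold 1 (reflect across h@3): 2 holes -> [(2, 2), (3, 2)]
Unfold 2 (reflect across h@2): 4 holes -> [(0, 2), (1, 2), (2, 2), (3, 2)]
Unfold 3 (reflect across v@3): 8 holes -> [(0, 2), (0, 3), (1, 2), (1, 3), (2, 2), (2, 3), (3, 2), (3, 3)]
Unfold 4 (reflect across v@2): 16 holes -> [(0, 0), (0, 1), (0, 2), (0, 3), (1, 0), (1, 1), (1, 2), (1, 3), (2, 0), (2, 1), (2, 2), (2, 3), (3, 0), (3, 1), (3, 2), (3, 3)]
Unfold 5 (reflect across v@4): 32 holes -> [(0, 0), (0, 1), (0, 2), (0, 3), (0, 4), (0, 5), (0, 6), (0, 7), (1, 0), (1, 1), (1, 2), (1, 3), (1, 4), (1, 5), (1, 6), (1, 7), (2, 0), (2, 1), (2, 2), (2, 3), (2, 4), (2, 5), (2, 6), (2, 7), (3, 0), (3, 1), (3, 2), (3, 3), (3, 4), (3, 5), (3, 6), (3, 7)]
Holes: [(0, 0), (0, 1), (0, 2), (0, 3), (0, 4), (0, 5), (0, 6), (0, 7), (1, 0), (1, 1), (1, 2), (1, 3), (1, 4), (1, 5), (1, 6), (1, 7), (2, 0), (2, 1), (2, 2), (2, 3), (2, 4), (2, 5), (2, 6), (2, 7), (3, 0), (3, 1), (3, 2), (3, 3), (3, 4), (3, 5), (3, 6), (3, 7)]

Answer: yes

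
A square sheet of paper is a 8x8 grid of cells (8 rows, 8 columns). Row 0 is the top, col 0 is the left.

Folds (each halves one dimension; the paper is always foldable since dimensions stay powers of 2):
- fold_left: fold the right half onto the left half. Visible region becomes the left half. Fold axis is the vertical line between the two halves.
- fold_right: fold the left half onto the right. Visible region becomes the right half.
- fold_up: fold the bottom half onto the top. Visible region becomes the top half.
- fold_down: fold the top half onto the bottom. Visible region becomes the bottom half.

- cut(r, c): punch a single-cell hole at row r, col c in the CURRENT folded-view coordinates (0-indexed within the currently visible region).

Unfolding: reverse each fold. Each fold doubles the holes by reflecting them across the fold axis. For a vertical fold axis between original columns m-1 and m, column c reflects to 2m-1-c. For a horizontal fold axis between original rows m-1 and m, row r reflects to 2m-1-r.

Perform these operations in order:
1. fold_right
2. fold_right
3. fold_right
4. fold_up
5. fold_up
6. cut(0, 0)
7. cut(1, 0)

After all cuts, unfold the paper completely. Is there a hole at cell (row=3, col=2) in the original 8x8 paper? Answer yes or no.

Answer: yes

Derivation:
Op 1 fold_right: fold axis v@4; visible region now rows[0,8) x cols[4,8) = 8x4
Op 2 fold_right: fold axis v@6; visible region now rows[0,8) x cols[6,8) = 8x2
Op 3 fold_right: fold axis v@7; visible region now rows[0,8) x cols[7,8) = 8x1
Op 4 fold_up: fold axis h@4; visible region now rows[0,4) x cols[7,8) = 4x1
Op 5 fold_up: fold axis h@2; visible region now rows[0,2) x cols[7,8) = 2x1
Op 6 cut(0, 0): punch at orig (0,7); cuts so far [(0, 7)]; region rows[0,2) x cols[7,8) = 2x1
Op 7 cut(1, 0): punch at orig (1,7); cuts so far [(0, 7), (1, 7)]; region rows[0,2) x cols[7,8) = 2x1
Unfold 1 (reflect across h@2): 4 holes -> [(0, 7), (1, 7), (2, 7), (3, 7)]
Unfold 2 (reflect across h@4): 8 holes -> [(0, 7), (1, 7), (2, 7), (3, 7), (4, 7), (5, 7), (6, 7), (7, 7)]
Unfold 3 (reflect across v@7): 16 holes -> [(0, 6), (0, 7), (1, 6), (1, 7), (2, 6), (2, 7), (3, 6), (3, 7), (4, 6), (4, 7), (5, 6), (5, 7), (6, 6), (6, 7), (7, 6), (7, 7)]
Unfold 4 (reflect across v@6): 32 holes -> [(0, 4), (0, 5), (0, 6), (0, 7), (1, 4), (1, 5), (1, 6), (1, 7), (2, 4), (2, 5), (2, 6), (2, 7), (3, 4), (3, 5), (3, 6), (3, 7), (4, 4), (4, 5), (4, 6), (4, 7), (5, 4), (5, 5), (5, 6), (5, 7), (6, 4), (6, 5), (6, 6), (6, 7), (7, 4), (7, 5), (7, 6), (7, 7)]
Unfold 5 (reflect across v@4): 64 holes -> [(0, 0), (0, 1), (0, 2), (0, 3), (0, 4), (0, 5), (0, 6), (0, 7), (1, 0), (1, 1), (1, 2), (1, 3), (1, 4), (1, 5), (1, 6), (1, 7), (2, 0), (2, 1), (2, 2), (2, 3), (2, 4), (2, 5), (2, 6), (2, 7), (3, 0), (3, 1), (3, 2), (3, 3), (3, 4), (3, 5), (3, 6), (3, 7), (4, 0), (4, 1), (4, 2), (4, 3), (4, 4), (4, 5), (4, 6), (4, 7), (5, 0), (5, 1), (5, 2), (5, 3), (5, 4), (5, 5), (5, 6), (5, 7), (6, 0), (6, 1), (6, 2), (6, 3), (6, 4), (6, 5), (6, 6), (6, 7), (7, 0), (7, 1), (7, 2), (7, 3), (7, 4), (7, 5), (7, 6), (7, 7)]
Holes: [(0, 0), (0, 1), (0, 2), (0, 3), (0, 4), (0, 5), (0, 6), (0, 7), (1, 0), (1, 1), (1, 2), (1, 3), (1, 4), (1, 5), (1, 6), (1, 7), (2, 0), (2, 1), (2, 2), (2, 3), (2, 4), (2, 5), (2, 6), (2, 7), (3, 0), (3, 1), (3, 2), (3, 3), (3, 4), (3, 5), (3, 6), (3, 7), (4, 0), (4, 1), (4, 2), (4, 3), (4, 4), (4, 5), (4, 6), (4, 7), (5, 0), (5, 1), (5, 2), (5, 3), (5, 4), (5, 5), (5, 6), (5, 7), (6, 0), (6, 1), (6, 2), (6, 3), (6, 4), (6, 5), (6, 6), (6, 7), (7, 0), (7, 1), (7, 2), (7, 3), (7, 4), (7, 5), (7, 6), (7, 7)]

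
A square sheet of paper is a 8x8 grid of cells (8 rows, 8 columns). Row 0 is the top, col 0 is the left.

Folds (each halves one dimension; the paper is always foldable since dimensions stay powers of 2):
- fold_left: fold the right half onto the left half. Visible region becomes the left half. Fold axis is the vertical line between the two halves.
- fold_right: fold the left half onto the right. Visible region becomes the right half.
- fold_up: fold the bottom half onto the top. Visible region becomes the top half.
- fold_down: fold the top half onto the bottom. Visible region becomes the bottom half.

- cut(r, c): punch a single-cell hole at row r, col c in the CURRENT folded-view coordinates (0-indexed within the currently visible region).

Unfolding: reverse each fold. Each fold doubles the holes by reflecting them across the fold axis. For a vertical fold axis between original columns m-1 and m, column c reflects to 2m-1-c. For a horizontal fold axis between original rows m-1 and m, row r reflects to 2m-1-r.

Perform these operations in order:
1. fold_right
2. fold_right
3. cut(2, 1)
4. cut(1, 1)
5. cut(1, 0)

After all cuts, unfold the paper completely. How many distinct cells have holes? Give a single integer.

Op 1 fold_right: fold axis v@4; visible region now rows[0,8) x cols[4,8) = 8x4
Op 2 fold_right: fold axis v@6; visible region now rows[0,8) x cols[6,8) = 8x2
Op 3 cut(2, 1): punch at orig (2,7); cuts so far [(2, 7)]; region rows[0,8) x cols[6,8) = 8x2
Op 4 cut(1, 1): punch at orig (1,7); cuts so far [(1, 7), (2, 7)]; region rows[0,8) x cols[6,8) = 8x2
Op 5 cut(1, 0): punch at orig (1,6); cuts so far [(1, 6), (1, 7), (2, 7)]; region rows[0,8) x cols[6,8) = 8x2
Unfold 1 (reflect across v@6): 6 holes -> [(1, 4), (1, 5), (1, 6), (1, 7), (2, 4), (2, 7)]
Unfold 2 (reflect across v@4): 12 holes -> [(1, 0), (1, 1), (1, 2), (1, 3), (1, 4), (1, 5), (1, 6), (1, 7), (2, 0), (2, 3), (2, 4), (2, 7)]

Answer: 12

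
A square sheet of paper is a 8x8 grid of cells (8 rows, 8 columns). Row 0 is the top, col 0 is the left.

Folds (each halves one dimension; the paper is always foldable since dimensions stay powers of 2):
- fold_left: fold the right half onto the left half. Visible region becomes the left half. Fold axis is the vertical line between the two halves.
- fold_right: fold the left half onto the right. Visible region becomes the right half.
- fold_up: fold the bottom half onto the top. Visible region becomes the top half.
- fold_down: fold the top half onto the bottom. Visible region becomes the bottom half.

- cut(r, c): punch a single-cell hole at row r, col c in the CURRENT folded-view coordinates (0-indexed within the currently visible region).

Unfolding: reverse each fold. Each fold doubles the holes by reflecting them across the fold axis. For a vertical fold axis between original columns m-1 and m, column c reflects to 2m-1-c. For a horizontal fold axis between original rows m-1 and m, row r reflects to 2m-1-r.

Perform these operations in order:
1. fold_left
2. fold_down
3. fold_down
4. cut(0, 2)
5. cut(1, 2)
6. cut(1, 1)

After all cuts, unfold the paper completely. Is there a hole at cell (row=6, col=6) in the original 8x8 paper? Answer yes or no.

Op 1 fold_left: fold axis v@4; visible region now rows[0,8) x cols[0,4) = 8x4
Op 2 fold_down: fold axis h@4; visible region now rows[4,8) x cols[0,4) = 4x4
Op 3 fold_down: fold axis h@6; visible region now rows[6,8) x cols[0,4) = 2x4
Op 4 cut(0, 2): punch at orig (6,2); cuts so far [(6, 2)]; region rows[6,8) x cols[0,4) = 2x4
Op 5 cut(1, 2): punch at orig (7,2); cuts so far [(6, 2), (7, 2)]; region rows[6,8) x cols[0,4) = 2x4
Op 6 cut(1, 1): punch at orig (7,1); cuts so far [(6, 2), (7, 1), (7, 2)]; region rows[6,8) x cols[0,4) = 2x4
Unfold 1 (reflect across h@6): 6 holes -> [(4, 1), (4, 2), (5, 2), (6, 2), (7, 1), (7, 2)]
Unfold 2 (reflect across h@4): 12 holes -> [(0, 1), (0, 2), (1, 2), (2, 2), (3, 1), (3, 2), (4, 1), (4, 2), (5, 2), (6, 2), (7, 1), (7, 2)]
Unfold 3 (reflect across v@4): 24 holes -> [(0, 1), (0, 2), (0, 5), (0, 6), (1, 2), (1, 5), (2, 2), (2, 5), (3, 1), (3, 2), (3, 5), (3, 6), (4, 1), (4, 2), (4, 5), (4, 6), (5, 2), (5, 5), (6, 2), (6, 5), (7, 1), (7, 2), (7, 5), (7, 6)]
Holes: [(0, 1), (0, 2), (0, 5), (0, 6), (1, 2), (1, 5), (2, 2), (2, 5), (3, 1), (3, 2), (3, 5), (3, 6), (4, 1), (4, 2), (4, 5), (4, 6), (5, 2), (5, 5), (6, 2), (6, 5), (7, 1), (7, 2), (7, 5), (7, 6)]

Answer: no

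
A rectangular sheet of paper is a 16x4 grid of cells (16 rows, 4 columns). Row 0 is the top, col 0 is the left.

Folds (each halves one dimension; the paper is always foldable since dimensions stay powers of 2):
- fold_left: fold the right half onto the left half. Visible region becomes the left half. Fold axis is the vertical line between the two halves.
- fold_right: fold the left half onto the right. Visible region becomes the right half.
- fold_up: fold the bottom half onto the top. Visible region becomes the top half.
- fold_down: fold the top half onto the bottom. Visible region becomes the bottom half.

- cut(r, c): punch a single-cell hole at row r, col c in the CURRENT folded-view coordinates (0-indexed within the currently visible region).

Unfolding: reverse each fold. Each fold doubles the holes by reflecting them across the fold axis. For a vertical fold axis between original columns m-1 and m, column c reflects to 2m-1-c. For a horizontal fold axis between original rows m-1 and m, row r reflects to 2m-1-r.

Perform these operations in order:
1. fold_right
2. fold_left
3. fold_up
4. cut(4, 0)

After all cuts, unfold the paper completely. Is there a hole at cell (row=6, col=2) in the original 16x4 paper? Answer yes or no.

Op 1 fold_right: fold axis v@2; visible region now rows[0,16) x cols[2,4) = 16x2
Op 2 fold_left: fold axis v@3; visible region now rows[0,16) x cols[2,3) = 16x1
Op 3 fold_up: fold axis h@8; visible region now rows[0,8) x cols[2,3) = 8x1
Op 4 cut(4, 0): punch at orig (4,2); cuts so far [(4, 2)]; region rows[0,8) x cols[2,3) = 8x1
Unfold 1 (reflect across h@8): 2 holes -> [(4, 2), (11, 2)]
Unfold 2 (reflect across v@3): 4 holes -> [(4, 2), (4, 3), (11, 2), (11, 3)]
Unfold 3 (reflect across v@2): 8 holes -> [(4, 0), (4, 1), (4, 2), (4, 3), (11, 0), (11, 1), (11, 2), (11, 3)]
Holes: [(4, 0), (4, 1), (4, 2), (4, 3), (11, 0), (11, 1), (11, 2), (11, 3)]

Answer: no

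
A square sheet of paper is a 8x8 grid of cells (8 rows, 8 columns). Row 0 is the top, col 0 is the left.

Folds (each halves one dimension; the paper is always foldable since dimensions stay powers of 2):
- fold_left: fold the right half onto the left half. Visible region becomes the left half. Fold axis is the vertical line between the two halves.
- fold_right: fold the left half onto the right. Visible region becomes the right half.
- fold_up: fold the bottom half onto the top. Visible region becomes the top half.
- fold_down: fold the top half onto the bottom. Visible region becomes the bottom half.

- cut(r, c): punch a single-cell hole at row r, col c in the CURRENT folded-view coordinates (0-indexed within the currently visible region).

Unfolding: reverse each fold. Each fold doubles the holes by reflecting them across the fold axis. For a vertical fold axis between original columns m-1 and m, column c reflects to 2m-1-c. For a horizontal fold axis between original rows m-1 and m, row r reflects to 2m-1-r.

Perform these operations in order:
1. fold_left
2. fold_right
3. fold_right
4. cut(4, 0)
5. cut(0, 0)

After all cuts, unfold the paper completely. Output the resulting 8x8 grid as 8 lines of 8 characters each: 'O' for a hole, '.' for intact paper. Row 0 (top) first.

Op 1 fold_left: fold axis v@4; visible region now rows[0,8) x cols[0,4) = 8x4
Op 2 fold_right: fold axis v@2; visible region now rows[0,8) x cols[2,4) = 8x2
Op 3 fold_right: fold axis v@3; visible region now rows[0,8) x cols[3,4) = 8x1
Op 4 cut(4, 0): punch at orig (4,3); cuts so far [(4, 3)]; region rows[0,8) x cols[3,4) = 8x1
Op 5 cut(0, 0): punch at orig (0,3); cuts so far [(0, 3), (4, 3)]; region rows[0,8) x cols[3,4) = 8x1
Unfold 1 (reflect across v@3): 4 holes -> [(0, 2), (0, 3), (4, 2), (4, 3)]
Unfold 2 (reflect across v@2): 8 holes -> [(0, 0), (0, 1), (0, 2), (0, 3), (4, 0), (4, 1), (4, 2), (4, 3)]
Unfold 3 (reflect across v@4): 16 holes -> [(0, 0), (0, 1), (0, 2), (0, 3), (0, 4), (0, 5), (0, 6), (0, 7), (4, 0), (4, 1), (4, 2), (4, 3), (4, 4), (4, 5), (4, 6), (4, 7)]

Answer: OOOOOOOO
........
........
........
OOOOOOOO
........
........
........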